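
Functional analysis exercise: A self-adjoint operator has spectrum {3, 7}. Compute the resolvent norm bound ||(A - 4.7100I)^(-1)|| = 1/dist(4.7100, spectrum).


dist(4.7100, {3, 7}) = min(|4.7100 - 3|, |4.7100 - 7|)
= min(1.7100, 2.2900) = 1.7100
Resolvent bound = 1/1.7100 = 0.5848

0.5848


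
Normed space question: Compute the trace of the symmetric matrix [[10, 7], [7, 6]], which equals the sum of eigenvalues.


For a self-adjoint (symmetric) matrix, the eigenvalues are real.
The sum of eigenvalues equals the trace of the matrix.
trace = 10 + 6 = 16

16


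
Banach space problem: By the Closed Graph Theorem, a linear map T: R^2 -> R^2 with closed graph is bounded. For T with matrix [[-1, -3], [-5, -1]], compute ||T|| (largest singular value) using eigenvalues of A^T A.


A^T A = [[26, 8], [8, 10]]
trace(A^T A) = 36, det(A^T A) = 196
discriminant = 36^2 - 4*196 = 512
Largest eigenvalue of A^T A = (trace + sqrt(disc))/2 = 29.3137
||T|| = sqrt(29.3137) = 5.4142

5.4142


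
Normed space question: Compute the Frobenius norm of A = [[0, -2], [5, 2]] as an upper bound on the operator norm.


||A||_F^2 = sum a_ij^2
= 0^2 + (-2)^2 + 5^2 + 2^2
= 0 + 4 + 25 + 4 = 33
||A||_F = sqrt(33) = 5.7446

5.7446


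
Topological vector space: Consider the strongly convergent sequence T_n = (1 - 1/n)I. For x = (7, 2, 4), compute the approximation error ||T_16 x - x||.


T_16 x - x = (1 - 1/16)x - x = -x/16
||x|| = sqrt(69) = 8.3066
||T_16 x - x|| = ||x||/16 = 8.3066/16 = 0.5192

0.5192


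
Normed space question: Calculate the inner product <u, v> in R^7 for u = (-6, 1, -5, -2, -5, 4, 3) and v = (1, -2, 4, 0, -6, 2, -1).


Computing the standard inner product <u, v> = sum u_i * v_i
= -6*1 + 1*-2 + -5*4 + -2*0 + -5*-6 + 4*2 + 3*-1
= -6 + -2 + -20 + 0 + 30 + 8 + -3
= 7

7


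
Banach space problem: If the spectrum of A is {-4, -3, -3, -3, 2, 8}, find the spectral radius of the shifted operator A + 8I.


Spectrum of A + 8I = {4, 5, 5, 5, 10, 16}
Spectral radius = max |lambda| over the shifted spectrum
= max(4, 5, 5, 5, 10, 16) = 16

16


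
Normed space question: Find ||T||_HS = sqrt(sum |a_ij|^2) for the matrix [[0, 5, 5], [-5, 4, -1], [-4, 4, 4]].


The Hilbert-Schmidt norm is sqrt(sum of squares of all entries).
Sum of squares = 0^2 + 5^2 + 5^2 + (-5)^2 + 4^2 + (-1)^2 + (-4)^2 + 4^2 + 4^2
= 0 + 25 + 25 + 25 + 16 + 1 + 16 + 16 + 16 = 140
||T||_HS = sqrt(140) = 11.8322

11.8322


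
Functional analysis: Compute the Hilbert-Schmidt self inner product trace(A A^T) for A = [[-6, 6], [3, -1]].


trace(A * A^T) = sum of squares of all entries
= (-6)^2 + 6^2 + 3^2 + (-1)^2
= 36 + 36 + 9 + 1
= 82

82


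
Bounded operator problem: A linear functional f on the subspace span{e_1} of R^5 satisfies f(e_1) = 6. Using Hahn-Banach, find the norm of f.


The norm of f is given by ||f|| = sup_{||x||=1} |f(x)|.
On span{e_1}, ||e_1|| = 1, so ||f|| = |f(e_1)| / ||e_1||
= |6| / 1 = 6.0000

6.0000


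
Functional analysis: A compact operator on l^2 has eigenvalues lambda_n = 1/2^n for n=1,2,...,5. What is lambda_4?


The eigenvalue formula gives lambda_4 = 1/2^4
= 1/16
= 0.0625

0.0625


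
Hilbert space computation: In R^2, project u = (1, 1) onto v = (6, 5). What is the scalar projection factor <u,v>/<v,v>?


Computing <u,v> = 1*6 + 1*5 = 11
Computing <v,v> = 6^2 + 5^2 = 61
Projection coefficient = 11/61 = 0.1803

0.1803


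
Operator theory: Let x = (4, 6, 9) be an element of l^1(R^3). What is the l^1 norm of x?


The l^1 norm equals the sum of absolute values of all components.
||x||_1 = 4 + 6 + 9
= 19

19.0000


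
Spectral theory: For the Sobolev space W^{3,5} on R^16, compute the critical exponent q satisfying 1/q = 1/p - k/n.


Using the Sobolev embedding formula: 1/q = 1/p - k/n
1/q = 1/5 - 3/16 = 1/80
q = 1/(1/80) = 80

80.0000


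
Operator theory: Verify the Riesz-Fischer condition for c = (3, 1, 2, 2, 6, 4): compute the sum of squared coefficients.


sum |c_n|^2 = 3^2 + 1^2 + 2^2 + 2^2 + 6^2 + 4^2
= 9 + 1 + 4 + 4 + 36 + 16
= 70

70


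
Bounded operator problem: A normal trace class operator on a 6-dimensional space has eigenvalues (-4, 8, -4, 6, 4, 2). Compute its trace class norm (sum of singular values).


For a normal operator, singular values equal |eigenvalues|.
Trace norm = sum |lambda_i| = 4 + 8 + 4 + 6 + 4 + 2
= 28

28


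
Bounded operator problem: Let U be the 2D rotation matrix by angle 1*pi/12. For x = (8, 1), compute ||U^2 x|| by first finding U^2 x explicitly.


U is a rotation by theta = 1*pi/12
U^2 = rotation by 2*theta = 2*pi/12
cos(2*pi/12) = 0.8660, sin(2*pi/12) = 0.5000
U^2 x = (0.8660 * 8 - 0.5000 * 1, 0.5000 * 8 + 0.8660 * 1)
= (6.4282, 4.8660)
||U^2 x|| = sqrt(6.4282^2 + 4.8660^2) = sqrt(65.0000) = 8.0623

8.0623


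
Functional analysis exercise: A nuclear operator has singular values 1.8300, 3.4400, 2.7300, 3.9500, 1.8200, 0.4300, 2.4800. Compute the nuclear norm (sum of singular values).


The nuclear norm is the sum of all singular values.
||T||_1 = 1.8300 + 3.4400 + 2.7300 + 3.9500 + 1.8200 + 0.4300 + 2.4800
= 16.6800

16.6800


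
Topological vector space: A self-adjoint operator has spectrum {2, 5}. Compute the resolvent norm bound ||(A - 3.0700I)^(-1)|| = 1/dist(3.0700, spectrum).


dist(3.0700, {2, 5}) = min(|3.0700 - 2|, |3.0700 - 5|)
= min(1.0700, 1.9300) = 1.0700
Resolvent bound = 1/1.0700 = 0.9346

0.9346


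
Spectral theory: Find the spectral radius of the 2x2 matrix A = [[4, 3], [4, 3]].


For a 2x2 matrix, eigenvalues satisfy lambda^2 - (trace)*lambda + det = 0
trace = 4 + 3 = 7
det = 4*3 - 3*4 = 0
discriminant = 7^2 - 4*(0) = 49
spectral radius = max |eigenvalue| = 7.0000

7.0000


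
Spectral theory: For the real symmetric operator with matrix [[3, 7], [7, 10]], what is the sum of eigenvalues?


For a self-adjoint (symmetric) matrix, the eigenvalues are real.
The sum of eigenvalues equals the trace of the matrix.
trace = 3 + 10 = 13

13


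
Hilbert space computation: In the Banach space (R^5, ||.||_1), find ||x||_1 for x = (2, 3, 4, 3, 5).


The l^1 norm equals the sum of absolute values of all components.
||x||_1 = 2 + 3 + 4 + 3 + 5
= 17

17.0000


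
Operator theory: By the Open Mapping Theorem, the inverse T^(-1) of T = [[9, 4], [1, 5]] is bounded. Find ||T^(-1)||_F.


det(T) = 9*5 - 4*1 = 41
T^(-1) = (1/41) * [[5, -4], [-1, 9]] = [[0.1220, -0.0976], [-0.0244, 0.2195]]
||T^(-1)||_F^2 = 0.1220^2 + (-0.0976)^2 + (-0.0244)^2 + 0.2195^2 = 0.0732
||T^(-1)||_F = sqrt(0.0732) = 0.2705

0.2705


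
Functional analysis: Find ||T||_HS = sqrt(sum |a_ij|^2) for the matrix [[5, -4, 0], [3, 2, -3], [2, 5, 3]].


The Hilbert-Schmidt norm is sqrt(sum of squares of all entries).
Sum of squares = 5^2 + (-4)^2 + 0^2 + 3^2 + 2^2 + (-3)^2 + 2^2 + 5^2 + 3^2
= 25 + 16 + 0 + 9 + 4 + 9 + 4 + 25 + 9 = 101
||T||_HS = sqrt(101) = 10.0499

10.0499


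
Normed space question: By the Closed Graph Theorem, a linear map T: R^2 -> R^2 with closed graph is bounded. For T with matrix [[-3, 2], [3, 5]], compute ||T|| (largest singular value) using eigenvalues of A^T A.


A^T A = [[18, 9], [9, 29]]
trace(A^T A) = 47, det(A^T A) = 441
discriminant = 47^2 - 4*441 = 445
Largest eigenvalue of A^T A = (trace + sqrt(disc))/2 = 34.0475
||T|| = sqrt(34.0475) = 5.8350

5.8350


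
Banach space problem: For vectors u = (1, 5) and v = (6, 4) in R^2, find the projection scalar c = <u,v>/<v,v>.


Computing <u,v> = 1*6 + 5*4 = 26
Computing <v,v> = 6^2 + 4^2 = 52
Projection coefficient = 26/52 = 0.5000

0.5000


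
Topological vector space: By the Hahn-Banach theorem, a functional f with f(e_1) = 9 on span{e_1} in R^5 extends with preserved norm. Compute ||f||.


The norm of f is given by ||f|| = sup_{||x||=1} |f(x)|.
On span{e_1}, ||e_1|| = 1, so ||f|| = |f(e_1)| / ||e_1||
= |9| / 1 = 9.0000

9.0000


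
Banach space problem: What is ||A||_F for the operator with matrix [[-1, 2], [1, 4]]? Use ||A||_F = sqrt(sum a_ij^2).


||A||_F^2 = sum a_ij^2
= (-1)^2 + 2^2 + 1^2 + 4^2
= 1 + 4 + 1 + 16 = 22
||A||_F = sqrt(22) = 4.6904

4.6904


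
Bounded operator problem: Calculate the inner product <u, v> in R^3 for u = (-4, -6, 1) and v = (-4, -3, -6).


Computing the standard inner product <u, v> = sum u_i * v_i
= -4*-4 + -6*-3 + 1*-6
= 16 + 18 + -6
= 28

28


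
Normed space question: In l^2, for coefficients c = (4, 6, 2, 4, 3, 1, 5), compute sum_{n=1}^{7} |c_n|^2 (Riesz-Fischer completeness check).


sum |c_n|^2 = 4^2 + 6^2 + 2^2 + 4^2 + 3^2 + 1^2 + 5^2
= 16 + 36 + 4 + 16 + 9 + 1 + 25
= 107

107


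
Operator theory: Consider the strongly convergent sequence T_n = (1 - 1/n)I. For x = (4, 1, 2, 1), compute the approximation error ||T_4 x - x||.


T_4 x - x = (1 - 1/4)x - x = -x/4
||x|| = sqrt(22) = 4.6904
||T_4 x - x|| = ||x||/4 = 4.6904/4 = 1.1726

1.1726


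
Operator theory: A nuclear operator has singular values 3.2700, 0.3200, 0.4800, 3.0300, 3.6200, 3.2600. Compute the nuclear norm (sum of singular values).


The nuclear norm is the sum of all singular values.
||T||_1 = 3.2700 + 0.3200 + 0.4800 + 3.0300 + 3.6200 + 3.2600
= 13.9800

13.9800


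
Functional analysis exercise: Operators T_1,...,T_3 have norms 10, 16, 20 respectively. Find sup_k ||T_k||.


By the Uniform Boundedness Principle, the supremum of norms is finite.
sup_k ||T_k|| = max(10, 16, 20) = 20

20


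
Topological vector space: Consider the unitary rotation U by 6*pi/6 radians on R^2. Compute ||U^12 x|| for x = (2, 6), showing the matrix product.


U is a rotation by theta = 6*pi/6
U^12 = rotation by 12*theta = 72*pi/6 = 0*pi/6 (mod 2*pi)
cos(0*pi/6) = 1.0000, sin(0*pi/6) = 0.0000
U^12 x = (1.0000 * 2 - 0.0000 * 6, 0.0000 * 2 + 1.0000 * 6)
= (2.0000, 6.0000)
||U^12 x|| = sqrt(2.0000^2 + 6.0000^2) = sqrt(40.0000) = 6.3246

6.3246


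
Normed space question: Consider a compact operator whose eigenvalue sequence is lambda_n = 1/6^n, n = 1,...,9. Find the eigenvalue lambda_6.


The eigenvalue formula gives lambda_6 = 1/6^6
= 1/46656
= 2.1433e-05

2.1433e-05


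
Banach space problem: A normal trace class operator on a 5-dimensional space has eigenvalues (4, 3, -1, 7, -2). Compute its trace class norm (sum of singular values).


For a normal operator, singular values equal |eigenvalues|.
Trace norm = sum |lambda_i| = 4 + 3 + 1 + 7 + 2
= 17

17


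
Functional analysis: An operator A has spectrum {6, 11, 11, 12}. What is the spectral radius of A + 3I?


Spectrum of A + 3I = {9, 14, 14, 15}
Spectral radius = max |lambda| over the shifted spectrum
= max(9, 14, 14, 15) = 15

15


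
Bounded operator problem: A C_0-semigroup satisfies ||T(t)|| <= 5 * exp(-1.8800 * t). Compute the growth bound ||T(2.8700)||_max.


||T(2.8700)|| <= 5 * exp(-1.8800 * 2.8700)
= 5 * exp(-5.3956)
= 5 * 0.0045
= 0.0227

0.0227


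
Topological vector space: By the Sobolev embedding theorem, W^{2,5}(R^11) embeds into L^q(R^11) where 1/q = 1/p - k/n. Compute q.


Using the Sobolev embedding formula: 1/q = 1/p - k/n
1/q = 1/5 - 2/11 = 1/55
q = 1/(1/55) = 55

55.0000


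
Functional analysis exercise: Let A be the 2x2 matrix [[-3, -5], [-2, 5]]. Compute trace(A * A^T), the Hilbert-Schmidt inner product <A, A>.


trace(A * A^T) = sum of squares of all entries
= (-3)^2 + (-5)^2 + (-2)^2 + 5^2
= 9 + 25 + 4 + 25
= 63

63


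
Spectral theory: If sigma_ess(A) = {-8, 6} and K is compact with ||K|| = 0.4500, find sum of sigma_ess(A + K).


By Weyl's theorem, the essential spectrum is invariant under compact perturbations.
sigma_ess(A + K) = sigma_ess(A) = {-8, 6}
Sum = -8 + 6 = -2

-2


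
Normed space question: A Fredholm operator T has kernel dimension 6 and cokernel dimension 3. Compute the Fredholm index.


The Fredholm index is defined as ind(T) = dim(ker T) - dim(coker T)
= 6 - 3
= 3

3


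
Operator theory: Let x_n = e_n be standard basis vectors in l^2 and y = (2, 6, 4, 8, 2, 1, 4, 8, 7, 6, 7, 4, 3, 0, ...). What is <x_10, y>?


x_10 = e_10 is the standard basis vector with 1 in position 10.
<x_10, y> = y_10 = 6
As n -> infinity, <x_n, y> -> 0, confirming weak convergence of (x_n) to 0.

6


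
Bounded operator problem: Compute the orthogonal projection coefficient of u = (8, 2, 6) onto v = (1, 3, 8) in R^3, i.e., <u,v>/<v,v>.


Computing <u,v> = 8*1 + 2*3 + 6*8 = 62
Computing <v,v> = 1^2 + 3^2 + 8^2 = 74
Projection coefficient = 62/74 = 0.8378

0.8378


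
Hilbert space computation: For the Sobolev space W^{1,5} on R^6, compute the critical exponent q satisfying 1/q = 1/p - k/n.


Using the Sobolev embedding formula: 1/q = 1/p - k/n
1/q = 1/5 - 1/6 = 1/30
q = 1/(1/30) = 30

30.0000


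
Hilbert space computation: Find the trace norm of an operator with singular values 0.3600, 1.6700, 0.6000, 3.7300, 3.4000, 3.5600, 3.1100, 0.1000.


The nuclear norm is the sum of all singular values.
||T||_1 = 0.3600 + 1.6700 + 0.6000 + 3.7300 + 3.4000 + 3.5600 + 3.1100 + 0.1000
= 16.5300

16.5300


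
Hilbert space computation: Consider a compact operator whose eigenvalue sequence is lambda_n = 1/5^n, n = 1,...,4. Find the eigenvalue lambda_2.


The eigenvalue formula gives lambda_2 = 1/5^2
= 1/25
= 0.0400

0.0400


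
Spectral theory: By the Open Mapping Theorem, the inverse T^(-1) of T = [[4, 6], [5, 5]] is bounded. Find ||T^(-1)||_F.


det(T) = 4*5 - 6*5 = -10
T^(-1) = (1/-10) * [[5, -6], [-5, 4]] = [[-0.5000, 0.6000], [0.5000, -0.4000]]
||T^(-1)||_F^2 = (-0.5000)^2 + 0.6000^2 + 0.5000^2 + (-0.4000)^2 = 1.0200
||T^(-1)||_F = sqrt(1.0200) = 1.0100

1.0100


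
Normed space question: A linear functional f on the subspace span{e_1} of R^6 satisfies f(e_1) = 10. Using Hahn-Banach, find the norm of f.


The norm of f is given by ||f|| = sup_{||x||=1} |f(x)|.
On span{e_1}, ||e_1|| = 1, so ||f|| = |f(e_1)| / ||e_1||
= |10| / 1 = 10.0000

10.0000


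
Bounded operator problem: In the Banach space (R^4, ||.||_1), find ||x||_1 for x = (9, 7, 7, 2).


The l^1 norm equals the sum of absolute values of all components.
||x||_1 = 9 + 7 + 7 + 2
= 25

25.0000


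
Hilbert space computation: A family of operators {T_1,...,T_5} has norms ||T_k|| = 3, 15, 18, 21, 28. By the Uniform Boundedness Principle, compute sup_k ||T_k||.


By the Uniform Boundedness Principle, the supremum of norms is finite.
sup_k ||T_k|| = max(3, 15, 18, 21, 28) = 28

28


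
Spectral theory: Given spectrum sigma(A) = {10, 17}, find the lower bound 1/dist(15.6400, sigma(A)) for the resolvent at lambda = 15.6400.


dist(15.6400, {10, 17}) = min(|15.6400 - 10|, |15.6400 - 17|)
= min(5.6400, 1.3600) = 1.3600
Resolvent bound = 1/1.3600 = 0.7353

0.7353


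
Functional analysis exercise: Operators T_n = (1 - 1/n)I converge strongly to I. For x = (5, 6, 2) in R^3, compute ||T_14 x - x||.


T_14 x - x = (1 - 1/14)x - x = -x/14
||x|| = sqrt(65) = 8.0623
||T_14 x - x|| = ||x||/14 = 8.0623/14 = 0.5759

0.5759


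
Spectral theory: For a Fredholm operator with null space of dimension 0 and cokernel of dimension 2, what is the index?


The Fredholm index is defined as ind(T) = dim(ker T) - dim(coker T)
= 0 - 2
= -2

-2


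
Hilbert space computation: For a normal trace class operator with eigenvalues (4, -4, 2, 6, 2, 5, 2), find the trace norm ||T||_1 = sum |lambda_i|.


For a normal operator, singular values equal |eigenvalues|.
Trace norm = sum |lambda_i| = 4 + 4 + 2 + 6 + 2 + 5 + 2
= 25

25


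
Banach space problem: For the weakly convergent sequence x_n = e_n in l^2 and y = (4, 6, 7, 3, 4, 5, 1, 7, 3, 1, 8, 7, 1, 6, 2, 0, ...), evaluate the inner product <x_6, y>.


x_6 = e_6 is the standard basis vector with 1 in position 6.
<x_6, y> = y_6 = 5
As n -> infinity, <x_n, y> -> 0, confirming weak convergence of (x_n) to 0.

5


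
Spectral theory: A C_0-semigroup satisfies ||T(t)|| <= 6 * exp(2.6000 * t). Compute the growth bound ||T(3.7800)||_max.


||T(3.7800)|| <= 6 * exp(2.6000 * 3.7800)
= 6 * exp(9.8280)
= 6 * 18545.8255
= 111274.9527

111274.9527


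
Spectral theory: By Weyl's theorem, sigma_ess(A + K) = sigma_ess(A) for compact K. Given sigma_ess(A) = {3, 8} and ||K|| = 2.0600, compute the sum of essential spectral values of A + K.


By Weyl's theorem, the essential spectrum is invariant under compact perturbations.
sigma_ess(A + K) = sigma_ess(A) = {3, 8}
Sum = 3 + 8 = 11

11


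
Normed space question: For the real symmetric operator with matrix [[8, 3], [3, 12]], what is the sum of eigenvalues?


For a self-adjoint (symmetric) matrix, the eigenvalues are real.
The sum of eigenvalues equals the trace of the matrix.
trace = 8 + 12 = 20

20


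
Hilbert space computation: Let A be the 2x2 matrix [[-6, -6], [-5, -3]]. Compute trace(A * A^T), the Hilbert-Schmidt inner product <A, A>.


trace(A * A^T) = sum of squares of all entries
= (-6)^2 + (-6)^2 + (-5)^2 + (-3)^2
= 36 + 36 + 25 + 9
= 106

106


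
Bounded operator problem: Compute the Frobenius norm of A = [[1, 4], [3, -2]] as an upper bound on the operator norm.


||A||_F^2 = sum a_ij^2
= 1^2 + 4^2 + 3^2 + (-2)^2
= 1 + 16 + 9 + 4 = 30
||A||_F = sqrt(30) = 5.4772

5.4772


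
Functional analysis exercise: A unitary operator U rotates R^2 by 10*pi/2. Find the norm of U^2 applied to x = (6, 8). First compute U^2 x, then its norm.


U is a rotation by theta = 10*pi/2
U^2 = rotation by 2*theta = 20*pi/2 = 0*pi/2 (mod 2*pi)
cos(0*pi/2) = 1.0000, sin(0*pi/2) = 0.0000
U^2 x = (1.0000 * 6 - 0.0000 * 8, 0.0000 * 6 + 1.0000 * 8)
= (6.0000, 8.0000)
||U^2 x|| = sqrt(6.0000^2 + 8.0000^2) = sqrt(100.0000) = 10.0000

10.0000


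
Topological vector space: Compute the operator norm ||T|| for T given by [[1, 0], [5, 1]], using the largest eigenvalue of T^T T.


A^T A = [[26, 5], [5, 1]]
trace(A^T A) = 27, det(A^T A) = 1
discriminant = 27^2 - 4*1 = 725
Largest eigenvalue of A^T A = (trace + sqrt(disc))/2 = 26.9629
||T|| = sqrt(26.9629) = 5.1926

5.1926


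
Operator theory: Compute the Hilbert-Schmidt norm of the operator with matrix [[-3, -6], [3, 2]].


The Hilbert-Schmidt norm is sqrt(sum of squares of all entries).
Sum of squares = (-3)^2 + (-6)^2 + 3^2 + 2^2
= 9 + 36 + 9 + 4 = 58
||T||_HS = sqrt(58) = 7.6158

7.6158


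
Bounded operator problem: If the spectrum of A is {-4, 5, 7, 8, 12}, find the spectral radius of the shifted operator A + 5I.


Spectrum of A + 5I = {1, 10, 12, 13, 17}
Spectral radius = max |lambda| over the shifted spectrum
= max(1, 10, 12, 13, 17) = 17

17


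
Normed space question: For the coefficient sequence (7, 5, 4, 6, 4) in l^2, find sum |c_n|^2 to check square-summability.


sum |c_n|^2 = 7^2 + 5^2 + 4^2 + 6^2 + 4^2
= 49 + 25 + 16 + 36 + 16
= 142

142


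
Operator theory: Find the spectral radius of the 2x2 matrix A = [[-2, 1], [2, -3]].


For a 2x2 matrix, eigenvalues satisfy lambda^2 - (trace)*lambda + det = 0
trace = -2 + -3 = -5
det = -2*-3 - 1*2 = 4
discriminant = (-5)^2 - 4*(4) = 9
spectral radius = max |eigenvalue| = 4.0000

4.0000


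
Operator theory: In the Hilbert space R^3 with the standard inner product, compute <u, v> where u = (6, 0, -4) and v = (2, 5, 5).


Computing the standard inner product <u, v> = sum u_i * v_i
= 6*2 + 0*5 + -4*5
= 12 + 0 + -20
= -8

-8


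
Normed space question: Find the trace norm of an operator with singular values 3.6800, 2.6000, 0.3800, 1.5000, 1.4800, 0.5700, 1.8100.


The nuclear norm is the sum of all singular values.
||T||_1 = 3.6800 + 2.6000 + 0.3800 + 1.5000 + 1.4800 + 0.5700 + 1.8100
= 12.0200

12.0200


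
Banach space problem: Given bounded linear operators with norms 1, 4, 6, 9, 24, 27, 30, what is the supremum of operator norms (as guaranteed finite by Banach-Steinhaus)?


By the Uniform Boundedness Principle, the supremum of norms is finite.
sup_k ||T_k|| = max(1, 4, 6, 9, 24, 27, 30) = 30

30


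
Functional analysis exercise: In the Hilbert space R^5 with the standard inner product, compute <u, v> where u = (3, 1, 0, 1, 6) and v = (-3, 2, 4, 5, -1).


Computing the standard inner product <u, v> = sum u_i * v_i
= 3*-3 + 1*2 + 0*4 + 1*5 + 6*-1
= -9 + 2 + 0 + 5 + -6
= -8

-8


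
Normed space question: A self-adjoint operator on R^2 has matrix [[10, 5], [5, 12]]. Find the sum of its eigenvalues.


For a self-adjoint (symmetric) matrix, the eigenvalues are real.
The sum of eigenvalues equals the trace of the matrix.
trace = 10 + 12 = 22

22


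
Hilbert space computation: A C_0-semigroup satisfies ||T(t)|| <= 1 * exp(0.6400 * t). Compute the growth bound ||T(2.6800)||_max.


||T(2.6800)|| <= 1 * exp(0.6400 * 2.6800)
= 1 * exp(1.7152)
= 1 * 5.5578
= 5.5578

5.5578


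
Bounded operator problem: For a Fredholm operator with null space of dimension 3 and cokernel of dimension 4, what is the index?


The Fredholm index is defined as ind(T) = dim(ker T) - dim(coker T)
= 3 - 4
= -1

-1


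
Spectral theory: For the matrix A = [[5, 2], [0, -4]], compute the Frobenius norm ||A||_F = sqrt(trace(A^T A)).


||A||_F^2 = sum a_ij^2
= 5^2 + 2^2 + 0^2 + (-4)^2
= 25 + 4 + 0 + 16 = 45
||A||_F = sqrt(45) = 6.7082

6.7082


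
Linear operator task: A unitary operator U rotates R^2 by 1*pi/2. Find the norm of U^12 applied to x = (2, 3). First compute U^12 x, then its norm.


U is a rotation by theta = 1*pi/2
U^12 = rotation by 12*theta = 12*pi/2 = 0*pi/2 (mod 2*pi)
cos(0*pi/2) = 1.0000, sin(0*pi/2) = 0.0000
U^12 x = (1.0000 * 2 - 0.0000 * 3, 0.0000 * 2 + 1.0000 * 3)
= (2.0000, 3.0000)
||U^12 x|| = sqrt(2.0000^2 + 3.0000^2) = sqrt(13.0000) = 3.6056

3.6056


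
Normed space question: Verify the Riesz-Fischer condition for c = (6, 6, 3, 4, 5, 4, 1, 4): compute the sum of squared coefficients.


sum |c_n|^2 = 6^2 + 6^2 + 3^2 + 4^2 + 5^2 + 4^2 + 1^2 + 4^2
= 36 + 36 + 9 + 16 + 25 + 16 + 1 + 16
= 155

155


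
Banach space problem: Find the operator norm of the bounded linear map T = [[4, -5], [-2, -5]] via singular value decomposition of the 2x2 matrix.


A^T A = [[20, -10], [-10, 50]]
trace(A^T A) = 70, det(A^T A) = 900
discriminant = 70^2 - 4*900 = 1300
Largest eigenvalue of A^T A = (trace + sqrt(disc))/2 = 53.0278
||T|| = sqrt(53.0278) = 7.2820

7.2820


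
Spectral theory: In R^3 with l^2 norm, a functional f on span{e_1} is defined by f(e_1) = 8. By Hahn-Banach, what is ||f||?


The norm of f is given by ||f|| = sup_{||x||=1} |f(x)|.
On span{e_1}, ||e_1|| = 1, so ||f|| = |f(e_1)| / ||e_1||
= |8| / 1 = 8.0000

8.0000


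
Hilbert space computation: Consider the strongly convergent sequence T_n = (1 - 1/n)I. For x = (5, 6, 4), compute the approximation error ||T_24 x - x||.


T_24 x - x = (1 - 1/24)x - x = -x/24
||x|| = sqrt(77) = 8.7750
||T_24 x - x|| = ||x||/24 = 8.7750/24 = 0.3656

0.3656


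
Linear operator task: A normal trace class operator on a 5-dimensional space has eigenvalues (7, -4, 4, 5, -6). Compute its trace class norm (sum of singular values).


For a normal operator, singular values equal |eigenvalues|.
Trace norm = sum |lambda_i| = 7 + 4 + 4 + 5 + 6
= 26

26


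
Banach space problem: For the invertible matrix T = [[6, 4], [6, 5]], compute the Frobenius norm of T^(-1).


det(T) = 6*5 - 4*6 = 6
T^(-1) = (1/6) * [[5, -4], [-6, 6]] = [[0.8333, -0.6667], [-1.0000, 1.0000]]
||T^(-1)||_F^2 = 0.8333^2 + (-0.6667)^2 + (-1.0000)^2 + 1.0000^2 = 3.1389
||T^(-1)||_F = sqrt(3.1389) = 1.7717

1.7717


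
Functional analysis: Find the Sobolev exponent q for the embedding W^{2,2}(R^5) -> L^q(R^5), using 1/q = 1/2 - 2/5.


Using the Sobolev embedding formula: 1/q = 1/p - k/n
1/q = 1/2 - 2/5 = 1/10
q = 1/(1/10) = 10

10.0000


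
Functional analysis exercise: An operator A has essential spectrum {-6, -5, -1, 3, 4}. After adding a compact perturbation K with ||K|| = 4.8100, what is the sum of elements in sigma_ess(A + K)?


By Weyl's theorem, the essential spectrum is invariant under compact perturbations.
sigma_ess(A + K) = sigma_ess(A) = {-6, -5, -1, 3, 4}
Sum = -6 + -5 + -1 + 3 + 4 = -5

-5


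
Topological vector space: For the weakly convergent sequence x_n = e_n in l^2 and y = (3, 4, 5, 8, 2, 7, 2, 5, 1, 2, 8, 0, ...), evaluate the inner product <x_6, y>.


x_6 = e_6 is the standard basis vector with 1 in position 6.
<x_6, y> = y_6 = 7
As n -> infinity, <x_n, y> -> 0, confirming weak convergence of (x_n) to 0.

7


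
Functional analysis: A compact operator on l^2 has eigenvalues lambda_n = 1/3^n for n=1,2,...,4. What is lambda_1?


The eigenvalue formula gives lambda_1 = 1/3^1
= 1/3
= 0.3333

0.3333


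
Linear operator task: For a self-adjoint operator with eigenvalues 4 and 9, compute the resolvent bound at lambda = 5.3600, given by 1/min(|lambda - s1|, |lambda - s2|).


dist(5.3600, {4, 9}) = min(|5.3600 - 4|, |5.3600 - 9|)
= min(1.3600, 3.6400) = 1.3600
Resolvent bound = 1/1.3600 = 0.7353

0.7353


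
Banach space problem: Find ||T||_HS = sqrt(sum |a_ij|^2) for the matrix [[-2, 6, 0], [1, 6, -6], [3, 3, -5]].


The Hilbert-Schmidt norm is sqrt(sum of squares of all entries).
Sum of squares = (-2)^2 + 6^2 + 0^2 + 1^2 + 6^2 + (-6)^2 + 3^2 + 3^2 + (-5)^2
= 4 + 36 + 0 + 1 + 36 + 36 + 9 + 9 + 25 = 156
||T||_HS = sqrt(156) = 12.4900

12.4900


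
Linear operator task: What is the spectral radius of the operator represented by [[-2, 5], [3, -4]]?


For a 2x2 matrix, eigenvalues satisfy lambda^2 - (trace)*lambda + det = 0
trace = -2 + -4 = -6
det = -2*-4 - 5*3 = -7
discriminant = (-6)^2 - 4*(-7) = 64
spectral radius = max |eigenvalue| = 7.0000

7.0000


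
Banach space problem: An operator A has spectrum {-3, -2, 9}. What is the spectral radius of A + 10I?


Spectrum of A + 10I = {7, 8, 19}
Spectral radius = max |lambda| over the shifted spectrum
= max(7, 8, 19) = 19

19


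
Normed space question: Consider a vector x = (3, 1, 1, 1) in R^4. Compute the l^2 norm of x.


The l^2 norm = (sum |x_i|^2)^(1/2)
Sum of 2th powers = 9 + 1 + 1 + 1 = 12
||x||_2 = (12)^(1/2) = 3.4641

3.4641


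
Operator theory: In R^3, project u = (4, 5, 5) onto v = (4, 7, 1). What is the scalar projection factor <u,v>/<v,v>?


Computing <u,v> = 4*4 + 5*7 + 5*1 = 56
Computing <v,v> = 4^2 + 7^2 + 1^2 = 66
Projection coefficient = 56/66 = 0.8485

0.8485


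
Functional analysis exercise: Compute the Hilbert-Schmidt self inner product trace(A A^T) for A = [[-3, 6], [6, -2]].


trace(A * A^T) = sum of squares of all entries
= (-3)^2 + 6^2 + 6^2 + (-2)^2
= 9 + 36 + 36 + 4
= 85

85


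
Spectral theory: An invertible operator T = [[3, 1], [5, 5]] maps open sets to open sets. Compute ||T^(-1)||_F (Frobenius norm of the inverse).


det(T) = 3*5 - 1*5 = 10
T^(-1) = (1/10) * [[5, -1], [-5, 3]] = [[0.5000, -0.1000], [-0.5000, 0.3000]]
||T^(-1)||_F^2 = 0.5000^2 + (-0.1000)^2 + (-0.5000)^2 + 0.3000^2 = 0.6000
||T^(-1)||_F = sqrt(0.6000) = 0.7746

0.7746


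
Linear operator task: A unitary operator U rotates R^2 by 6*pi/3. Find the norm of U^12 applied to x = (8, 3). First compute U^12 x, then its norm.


U is a rotation by theta = 6*pi/3
U^12 = rotation by 12*theta = 72*pi/3 = 0*pi/3 (mod 2*pi)
cos(0*pi/3) = 1.0000, sin(0*pi/3) = 0.0000
U^12 x = (1.0000 * 8 - 0.0000 * 3, 0.0000 * 8 + 1.0000 * 3)
= (8.0000, 3.0000)
||U^12 x|| = sqrt(8.0000^2 + 3.0000^2) = sqrt(73.0000) = 8.5440

8.5440


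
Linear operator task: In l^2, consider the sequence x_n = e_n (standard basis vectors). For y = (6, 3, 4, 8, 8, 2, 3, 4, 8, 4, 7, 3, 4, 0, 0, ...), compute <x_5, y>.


x_5 = e_5 is the standard basis vector with 1 in position 5.
<x_5, y> = y_5 = 8
As n -> infinity, <x_n, y> -> 0, confirming weak convergence of (x_n) to 0.

8


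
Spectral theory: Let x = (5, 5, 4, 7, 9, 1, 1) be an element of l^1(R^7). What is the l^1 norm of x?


The l^1 norm equals the sum of absolute values of all components.
||x||_1 = 5 + 5 + 4 + 7 + 9 + 1 + 1
= 32

32.0000


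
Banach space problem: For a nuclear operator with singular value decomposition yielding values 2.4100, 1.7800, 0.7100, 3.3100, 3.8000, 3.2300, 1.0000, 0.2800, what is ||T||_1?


The nuclear norm is the sum of all singular values.
||T||_1 = 2.4100 + 1.7800 + 0.7100 + 3.3100 + 3.8000 + 3.2300 + 1.0000 + 0.2800
= 16.5200

16.5200


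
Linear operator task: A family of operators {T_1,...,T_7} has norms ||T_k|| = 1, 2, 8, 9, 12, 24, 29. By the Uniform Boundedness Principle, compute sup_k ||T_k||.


By the Uniform Boundedness Principle, the supremum of norms is finite.
sup_k ||T_k|| = max(1, 2, 8, 9, 12, 24, 29) = 29

29


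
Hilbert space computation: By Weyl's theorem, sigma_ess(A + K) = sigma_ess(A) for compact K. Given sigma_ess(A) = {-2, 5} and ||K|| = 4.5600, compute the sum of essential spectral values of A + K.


By Weyl's theorem, the essential spectrum is invariant under compact perturbations.
sigma_ess(A + K) = sigma_ess(A) = {-2, 5}
Sum = -2 + 5 = 3

3


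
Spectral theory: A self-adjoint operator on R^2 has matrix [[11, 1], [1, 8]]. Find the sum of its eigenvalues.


For a self-adjoint (symmetric) matrix, the eigenvalues are real.
The sum of eigenvalues equals the trace of the matrix.
trace = 11 + 8 = 19

19


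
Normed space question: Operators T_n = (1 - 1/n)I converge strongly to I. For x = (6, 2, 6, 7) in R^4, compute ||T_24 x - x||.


T_24 x - x = (1 - 1/24)x - x = -x/24
||x|| = sqrt(125) = 11.1803
||T_24 x - x|| = ||x||/24 = 11.1803/24 = 0.4658

0.4658


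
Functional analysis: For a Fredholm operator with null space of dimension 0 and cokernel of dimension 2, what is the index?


The Fredholm index is defined as ind(T) = dim(ker T) - dim(coker T)
= 0 - 2
= -2

-2


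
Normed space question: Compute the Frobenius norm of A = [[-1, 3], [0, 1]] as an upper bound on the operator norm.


||A||_F^2 = sum a_ij^2
= (-1)^2 + 3^2 + 0^2 + 1^2
= 1 + 9 + 0 + 1 = 11
||A||_F = sqrt(11) = 3.3166

3.3166


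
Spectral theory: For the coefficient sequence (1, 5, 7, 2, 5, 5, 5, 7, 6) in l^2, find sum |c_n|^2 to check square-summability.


sum |c_n|^2 = 1^2 + 5^2 + 7^2 + 2^2 + 5^2 + 5^2 + 5^2 + 7^2 + 6^2
= 1 + 25 + 49 + 4 + 25 + 25 + 25 + 49 + 36
= 239

239


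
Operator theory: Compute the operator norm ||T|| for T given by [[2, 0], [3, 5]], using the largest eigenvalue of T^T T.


A^T A = [[13, 15], [15, 25]]
trace(A^T A) = 38, det(A^T A) = 100
discriminant = 38^2 - 4*100 = 1044
Largest eigenvalue of A^T A = (trace + sqrt(disc))/2 = 35.1555
||T|| = sqrt(35.1555) = 5.9292

5.9292


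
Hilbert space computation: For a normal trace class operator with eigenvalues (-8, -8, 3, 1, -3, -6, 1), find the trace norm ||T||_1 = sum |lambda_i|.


For a normal operator, singular values equal |eigenvalues|.
Trace norm = sum |lambda_i| = 8 + 8 + 3 + 1 + 3 + 6 + 1
= 30

30


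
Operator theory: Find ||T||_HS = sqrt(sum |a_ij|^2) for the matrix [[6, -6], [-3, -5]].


The Hilbert-Schmidt norm is sqrt(sum of squares of all entries).
Sum of squares = 6^2 + (-6)^2 + (-3)^2 + (-5)^2
= 36 + 36 + 9 + 25 = 106
||T||_HS = sqrt(106) = 10.2956

10.2956


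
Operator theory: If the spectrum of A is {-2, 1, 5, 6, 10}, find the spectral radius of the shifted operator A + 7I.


Spectrum of A + 7I = {5, 8, 12, 13, 17}
Spectral radius = max |lambda| over the shifted spectrum
= max(5, 8, 12, 13, 17) = 17

17


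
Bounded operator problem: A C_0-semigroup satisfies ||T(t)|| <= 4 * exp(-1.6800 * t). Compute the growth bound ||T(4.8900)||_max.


||T(4.8900)|| <= 4 * exp(-1.6800 * 4.8900)
= 4 * exp(-8.2152)
= 4 * 2.7051e-04
= 0.0011

0.0011


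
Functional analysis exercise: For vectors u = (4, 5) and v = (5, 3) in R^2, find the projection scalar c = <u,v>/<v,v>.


Computing <u,v> = 4*5 + 5*3 = 35
Computing <v,v> = 5^2 + 3^2 = 34
Projection coefficient = 35/34 = 1.0294

1.0294


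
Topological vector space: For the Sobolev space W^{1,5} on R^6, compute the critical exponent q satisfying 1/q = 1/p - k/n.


Using the Sobolev embedding formula: 1/q = 1/p - k/n
1/q = 1/5 - 1/6 = 1/30
q = 1/(1/30) = 30

30.0000


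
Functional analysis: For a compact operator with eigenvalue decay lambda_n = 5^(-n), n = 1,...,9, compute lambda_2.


The eigenvalue formula gives lambda_2 = 1/5^2
= 1/25
= 0.0400

0.0400


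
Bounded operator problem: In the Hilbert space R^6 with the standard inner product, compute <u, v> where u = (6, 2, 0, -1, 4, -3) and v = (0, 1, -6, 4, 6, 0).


Computing the standard inner product <u, v> = sum u_i * v_i
= 6*0 + 2*1 + 0*-6 + -1*4 + 4*6 + -3*0
= 0 + 2 + 0 + -4 + 24 + 0
= 22

22


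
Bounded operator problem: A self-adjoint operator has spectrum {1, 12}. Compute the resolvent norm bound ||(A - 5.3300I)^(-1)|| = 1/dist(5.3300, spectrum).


dist(5.3300, {1, 12}) = min(|5.3300 - 1|, |5.3300 - 12|)
= min(4.3300, 6.6700) = 4.3300
Resolvent bound = 1/4.3300 = 0.2309

0.2309


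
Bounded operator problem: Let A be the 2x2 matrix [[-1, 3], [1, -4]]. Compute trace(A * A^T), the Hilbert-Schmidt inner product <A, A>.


trace(A * A^T) = sum of squares of all entries
= (-1)^2 + 3^2 + 1^2 + (-4)^2
= 1 + 9 + 1 + 16
= 27

27


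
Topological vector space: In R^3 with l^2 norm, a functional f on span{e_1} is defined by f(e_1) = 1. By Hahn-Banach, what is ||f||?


The norm of f is given by ||f|| = sup_{||x||=1} |f(x)|.
On span{e_1}, ||e_1|| = 1, so ||f|| = |f(e_1)| / ||e_1||
= |1| / 1 = 1.0000

1.0000


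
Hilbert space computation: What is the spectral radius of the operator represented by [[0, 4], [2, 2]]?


For a 2x2 matrix, eigenvalues satisfy lambda^2 - (trace)*lambda + det = 0
trace = 0 + 2 = 2
det = 0*2 - 4*2 = -8
discriminant = 2^2 - 4*(-8) = 36
spectral radius = max |eigenvalue| = 4.0000

4.0000


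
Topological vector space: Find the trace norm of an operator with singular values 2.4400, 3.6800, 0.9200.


The nuclear norm is the sum of all singular values.
||T||_1 = 2.4400 + 3.6800 + 0.9200
= 7.0400

7.0400


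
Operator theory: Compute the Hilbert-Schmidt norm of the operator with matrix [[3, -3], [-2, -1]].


The Hilbert-Schmidt norm is sqrt(sum of squares of all entries).
Sum of squares = 3^2 + (-3)^2 + (-2)^2 + (-1)^2
= 9 + 9 + 4 + 1 = 23
||T||_HS = sqrt(23) = 4.7958

4.7958


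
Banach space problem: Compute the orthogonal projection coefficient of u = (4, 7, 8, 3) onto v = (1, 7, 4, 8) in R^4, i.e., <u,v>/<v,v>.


Computing <u,v> = 4*1 + 7*7 + 8*4 + 3*8 = 109
Computing <v,v> = 1^2 + 7^2 + 4^2 + 8^2 = 130
Projection coefficient = 109/130 = 0.8385

0.8385


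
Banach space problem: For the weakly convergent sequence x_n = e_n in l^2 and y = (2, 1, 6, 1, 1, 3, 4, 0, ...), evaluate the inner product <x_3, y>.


x_3 = e_3 is the standard basis vector with 1 in position 3.
<x_3, y> = y_3 = 6
As n -> infinity, <x_n, y> -> 0, confirming weak convergence of (x_n) to 0.

6


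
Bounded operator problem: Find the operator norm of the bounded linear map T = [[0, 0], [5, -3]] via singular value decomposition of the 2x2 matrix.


A^T A = [[25, -15], [-15, 9]]
trace(A^T A) = 34, det(A^T A) = 0
discriminant = 34^2 - 4*0 = 1156
Largest eigenvalue of A^T A = (trace + sqrt(disc))/2 = 34.0000
||T|| = sqrt(34.0000) = 5.8310

5.8310


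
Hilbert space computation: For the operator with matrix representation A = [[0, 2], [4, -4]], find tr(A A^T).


trace(A * A^T) = sum of squares of all entries
= 0^2 + 2^2 + 4^2 + (-4)^2
= 0 + 4 + 16 + 16
= 36

36


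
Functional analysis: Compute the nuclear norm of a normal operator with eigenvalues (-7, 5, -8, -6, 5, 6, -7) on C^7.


For a normal operator, singular values equal |eigenvalues|.
Trace norm = sum |lambda_i| = 7 + 5 + 8 + 6 + 5 + 6 + 7
= 44

44


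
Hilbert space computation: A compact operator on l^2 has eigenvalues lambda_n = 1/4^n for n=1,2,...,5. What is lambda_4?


The eigenvalue formula gives lambda_4 = 1/4^4
= 1/256
= 0.0039

0.0039


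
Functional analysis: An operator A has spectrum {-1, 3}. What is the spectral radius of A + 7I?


Spectrum of A + 7I = {6, 10}
Spectral radius = max |lambda| over the shifted spectrum
= max(6, 10) = 10

10


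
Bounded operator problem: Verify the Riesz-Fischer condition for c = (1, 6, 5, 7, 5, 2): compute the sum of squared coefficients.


sum |c_n|^2 = 1^2 + 6^2 + 5^2 + 7^2 + 5^2 + 2^2
= 1 + 36 + 25 + 49 + 25 + 4
= 140

140


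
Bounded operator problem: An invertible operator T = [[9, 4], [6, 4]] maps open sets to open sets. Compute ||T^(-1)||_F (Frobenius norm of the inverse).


det(T) = 9*4 - 4*6 = 12
T^(-1) = (1/12) * [[4, -4], [-6, 9]] = [[0.3333, -0.3333], [-0.5000, 0.7500]]
||T^(-1)||_F^2 = 0.3333^2 + (-0.3333)^2 + (-0.5000)^2 + 0.7500^2 = 1.0347
||T^(-1)||_F = sqrt(1.0347) = 1.0172

1.0172


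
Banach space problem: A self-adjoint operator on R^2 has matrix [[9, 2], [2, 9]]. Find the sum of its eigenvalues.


For a self-adjoint (symmetric) matrix, the eigenvalues are real.
The sum of eigenvalues equals the trace of the matrix.
trace = 9 + 9 = 18

18


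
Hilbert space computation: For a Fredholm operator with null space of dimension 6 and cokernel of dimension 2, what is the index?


The Fredholm index is defined as ind(T) = dim(ker T) - dim(coker T)
= 6 - 2
= 4

4


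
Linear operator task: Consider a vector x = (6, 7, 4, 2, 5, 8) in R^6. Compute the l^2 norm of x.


The l^2 norm = (sum |x_i|^2)^(1/2)
Sum of 2th powers = 36 + 49 + 16 + 4 + 25 + 64 = 194
||x||_2 = (194)^(1/2) = 13.9284

13.9284


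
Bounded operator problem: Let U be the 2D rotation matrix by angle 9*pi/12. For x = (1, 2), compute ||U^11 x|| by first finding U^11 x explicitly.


U is a rotation by theta = 9*pi/12
U^11 = rotation by 11*theta = 99*pi/12 = 3*pi/12 (mod 2*pi)
cos(3*pi/12) = 0.7071, sin(3*pi/12) = 0.7071
U^11 x = (0.7071 * 1 - 0.7071 * 2, 0.7071 * 1 + 0.7071 * 2)
= (-0.7071, 2.1213)
||U^11 x|| = sqrt((-0.7071)^2 + 2.1213^2) = sqrt(5.0000) = 2.2361

2.2361


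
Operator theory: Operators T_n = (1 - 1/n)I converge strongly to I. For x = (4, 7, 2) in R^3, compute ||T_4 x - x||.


T_4 x - x = (1 - 1/4)x - x = -x/4
||x|| = sqrt(69) = 8.3066
||T_4 x - x|| = ||x||/4 = 8.3066/4 = 2.0767

2.0767


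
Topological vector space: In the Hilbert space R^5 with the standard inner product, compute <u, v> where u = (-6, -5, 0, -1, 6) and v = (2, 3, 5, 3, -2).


Computing the standard inner product <u, v> = sum u_i * v_i
= -6*2 + -5*3 + 0*5 + -1*3 + 6*-2
= -12 + -15 + 0 + -3 + -12
= -42

-42


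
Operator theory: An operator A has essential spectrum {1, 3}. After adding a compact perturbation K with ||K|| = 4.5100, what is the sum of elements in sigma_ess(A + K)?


By Weyl's theorem, the essential spectrum is invariant under compact perturbations.
sigma_ess(A + K) = sigma_ess(A) = {1, 3}
Sum = 1 + 3 = 4

4


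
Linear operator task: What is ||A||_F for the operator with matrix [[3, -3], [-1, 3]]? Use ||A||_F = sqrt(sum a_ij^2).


||A||_F^2 = sum a_ij^2
= 3^2 + (-3)^2 + (-1)^2 + 3^2
= 9 + 9 + 1 + 9 = 28
||A||_F = sqrt(28) = 5.2915

5.2915


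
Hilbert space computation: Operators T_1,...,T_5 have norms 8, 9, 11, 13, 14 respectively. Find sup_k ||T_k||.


By the Uniform Boundedness Principle, the supremum of norms is finite.
sup_k ||T_k|| = max(8, 9, 11, 13, 14) = 14

14


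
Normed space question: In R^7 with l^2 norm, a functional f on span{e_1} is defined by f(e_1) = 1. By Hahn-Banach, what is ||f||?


The norm of f is given by ||f|| = sup_{||x||=1} |f(x)|.
On span{e_1}, ||e_1|| = 1, so ||f|| = |f(e_1)| / ||e_1||
= |1| / 1 = 1.0000

1.0000


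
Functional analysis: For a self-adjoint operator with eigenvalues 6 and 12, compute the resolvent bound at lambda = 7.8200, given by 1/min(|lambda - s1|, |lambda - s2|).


dist(7.8200, {6, 12}) = min(|7.8200 - 6|, |7.8200 - 12|)
= min(1.8200, 4.1800) = 1.8200
Resolvent bound = 1/1.8200 = 0.5495

0.5495


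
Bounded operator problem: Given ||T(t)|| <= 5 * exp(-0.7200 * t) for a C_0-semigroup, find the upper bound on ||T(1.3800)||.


||T(1.3800)|| <= 5 * exp(-0.7200 * 1.3800)
= 5 * exp(-0.9936)
= 5 * 0.3702
= 1.8512

1.8512
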